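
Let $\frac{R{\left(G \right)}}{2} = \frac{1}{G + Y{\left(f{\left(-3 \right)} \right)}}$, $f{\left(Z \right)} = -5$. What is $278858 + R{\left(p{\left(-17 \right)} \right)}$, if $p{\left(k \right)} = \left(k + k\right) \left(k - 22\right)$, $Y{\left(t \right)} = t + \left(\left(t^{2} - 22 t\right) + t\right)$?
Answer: $\frac{404622960}{1451} \approx 2.7886 \cdot 10^{5}$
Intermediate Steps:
$Y{\left(t \right)} = t^{2} - 20 t$ ($Y{\left(t \right)} = t + \left(t^{2} - 21 t\right) = t^{2} - 20 t$)
$p{\left(k \right)} = 2 k \left(-22 + k\right)$
$R{\left(G \right)} = \frac{2}{125 + G}$ ($R{\left(G \right)} = \frac{2}{G - 5 \left(-20 - 5\right)} = \frac{2}{G - -125} = \frac{2}{G + 125} = \frac{2}{125 + G}$)
$278858 + R{\left(p{\left(-17 \right)} \right)} = 278858 + \frac{2}{125 + 2 \left(-17\right) \left(-22 - 17\right)} = 278858 + \frac{2}{125 + 2 \left(-17\right) \left(-39\right)} = 278858 + \frac{2}{125 + 1326} = 278858 + \frac{2}{1451} = \frac{404622960}{1451}$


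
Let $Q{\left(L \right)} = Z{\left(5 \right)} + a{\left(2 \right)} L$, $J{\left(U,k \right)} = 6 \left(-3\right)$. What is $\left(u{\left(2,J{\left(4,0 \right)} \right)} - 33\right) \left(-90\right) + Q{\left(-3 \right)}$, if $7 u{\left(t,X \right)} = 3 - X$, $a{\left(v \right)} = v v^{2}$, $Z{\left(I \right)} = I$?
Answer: $2681$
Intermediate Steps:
$a{\left(v \right)} = v^{3}$
$J{\left(U,k \right)} = -18$
$u{\left(t,X \right)} = \frac{3}{7} - \frac{X}{7}$ ($u{\left(t,X \right)} = \frac{3 - X}{7} = \frac{3}{7} - \frac{X}{7}$)
$Q{\left(L \right)} = 5 + 8 L$ ($Q{\left(L \right)} = 5 + 2^{3} L = 5 + 8 L$)
$\left(u{\left(2,J{\left(4,0 \right)} \right)} - 33\right) \left(-90\right) + Q{\left(-3 \right)} = \left(\left(\frac{3}{7} - - \frac{18}{7}\right) - 33\right) \left(-90\right) + \left(5 + 8 \left(-3\right)\right) = \left(\left(\frac{3}{7} + \frac{18}{7}\right) - 33\right) \left(-90\right) + \left(5 - 24\right) = \left(3 - 33\right) \left(-90\right) - 19 = \left(-30\right) \left(-90\right) - 19 = 2700 - 19 = 2681$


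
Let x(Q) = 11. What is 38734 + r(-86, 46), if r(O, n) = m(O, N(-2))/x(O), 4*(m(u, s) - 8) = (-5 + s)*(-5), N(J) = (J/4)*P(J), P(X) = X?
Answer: 426087/11 ≈ 38735.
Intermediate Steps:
N(J) = J**2/4 (N(J) = (J/4)*J = J**2/4)
m(u, s) = 57/4 - 5*s/4 (m(u, s) = 8 + ((-5 + s)*(-5))/4 = 8 + (25 - 5*s)/4 = 8 + (25/4 - 5*s/4) = 57/4 - 5*s/4)
r(O, n) = 13/11 (r(O, n) = (57/4 - 5*(-2)**2/16)/11 = (57/4 - 5*4/16)*(1/11) = (57/4 - 5/4*1)*(1/11) = (57/4 - 5/4)*(1/11) = 13*(1/11) = 13/11)
38734 + r(-86, 46) = 38734 + 13/11 = 426087/11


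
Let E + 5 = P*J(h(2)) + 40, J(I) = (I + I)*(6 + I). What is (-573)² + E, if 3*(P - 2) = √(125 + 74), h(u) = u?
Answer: 328428 + 32*√199/3 ≈ 3.2858e+5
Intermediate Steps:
J(I) = 2*I*(6 + I) (J(I) = (2*I)*(6 + I) = 2*I*(6 + I))
P = 2 + √199/3 (P = 2 + √(125 + 74)/3 = 2 + √199/3 ≈ 6.7022)
E = 99 + 32*√199/3 (E = -5 + ((2 + √199/3)*(2*2*(6 + 2)) + 40) = -5 + ((2 + √199/3)*(2*2*8) + 40) = -5 + ((2 + √199/3)*32 + 40) = -5 + ((64 + 32*√199/3) + 40) = -5 + (104 + 32*√199/3) = 99 + 32*√199/3 ≈ 249.47)
(-573)² + E = (-573)² + (99 + 32*√199/3) = 328329 + (99 + 32*√199/3) = 328428 + 32*√199/3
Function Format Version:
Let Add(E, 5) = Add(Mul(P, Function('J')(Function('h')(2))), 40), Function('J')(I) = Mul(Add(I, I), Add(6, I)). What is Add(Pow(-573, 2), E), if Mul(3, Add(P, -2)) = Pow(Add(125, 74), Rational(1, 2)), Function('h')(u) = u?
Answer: Add(328428, Mul(Rational(32, 3), Pow(199, Rational(1, 2)))) ≈ 3.2858e+5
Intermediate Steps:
Function('J')(I) = Mul(2, I, Add(6, I)) (Function('J')(I) = Mul(Mul(2, I), Add(6, I)) = Mul(2, I, Add(6, I)))
P = Add(2, Mul(Rational(1, 3), Pow(199, Rational(1, 2)))) (P = Add(2, Mul(Rational(1, 3), Pow(Add(125, 74), Rational(1, 2)))) = Add(2, Mul(Rational(1, 3), Pow(199, Rational(1, 2)))) ≈ 6.7022)
E = Add(99, Mul(Rational(32, 3), Pow(199, Rational(1, 2)))) (E = Add(-5, Add(Mul(Add(2, Mul(Rational(1, 3), Pow(199, Rational(1, 2)))), Mul(2, 2, Add(6, 2))), 40)) = Add(-5, Add(Mul(Add(2, Mul(Rational(1, 3), Pow(199, Rational(1, 2)))), Mul(2, 2, 8)), 40)) = Add(-5, Add(Mul(Add(2, Mul(Rational(1, 3), Pow(199, Rational(1, 2)))), 32), 40)) = Add(-5, Add(Add(64, Mul(Rational(32, 3), Pow(199, Rational(1, 2)))), 40)) = Add(-5, Add(104, Mul(Rational(32, 3), Pow(199, Rational(1, 2))))) = Add(99, Mul(Rational(32, 3), Pow(199, Rational(1, 2)))) ≈ 249.47)
Add(Pow(-573, 2), E) = Add(Pow(-573, 2), Add(99, Mul(Rational(32, 3), Pow(199, Rational(1, 2))))) = Add(328329, Add(99, Mul(Rational(32, 3), Pow(199, Rational(1, 2))))) = Add(328428, Mul(Rational(32, 3), Pow(199, Rational(1, 2))))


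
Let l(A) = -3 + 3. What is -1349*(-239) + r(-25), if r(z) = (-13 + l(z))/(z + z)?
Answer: 16120563/50 ≈ 3.2241e+5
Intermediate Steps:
l(A) = 0
r(z) = -13/(2*z) (r(z) = (-13 + 0)/(z + z) = -13*1/(2*z) = -13/(2*z))
-1349*(-239) + r(-25) = -1349*(-239) - 13/2/(-25) = 322411 - 13/2*(-1/25) = 322411 + 13/50 = 16120563/50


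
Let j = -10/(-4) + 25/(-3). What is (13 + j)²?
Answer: 1849/36 ≈ 51.361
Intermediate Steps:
j = -35/6 (j = -10*(-¼) + 25*(-⅓) = 5/2 - 25/3 = -35/6 ≈ -5.8333)
(13 + j)² = (13 - 35/6)² = (43/6)² = 1849/36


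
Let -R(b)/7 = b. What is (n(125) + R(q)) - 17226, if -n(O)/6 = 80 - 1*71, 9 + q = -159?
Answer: -16104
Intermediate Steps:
q = -168 (q = -9 - 159 = -168)
R(b) = -7*b
n(O) = -54 (n(O) = -6*(80 - 1*71) = -6*(80 - 71) = -6*9 = -54)
(n(125) + R(q)) - 17226 = (-54 - 7*(-168)) - 17226 = (-54 + 1176) - 17226 = 1122 - 17226 = -16104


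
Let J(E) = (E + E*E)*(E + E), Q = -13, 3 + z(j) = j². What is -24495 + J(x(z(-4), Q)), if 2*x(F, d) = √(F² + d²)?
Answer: -24326 + 2197*√2/2 ≈ -22773.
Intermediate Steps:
z(j) = -3 + j²
x(F, d) = √(F² + d²)/2
J(E) = 2*E*(E + E²) (J(E) = (E + E²)*(2*E) = 2*E*(E + E²))
-24495 + J(x(z(-4), Q)) = -24495 + 2*(√((-3 + (-4)²)² + (-13)²)/2)²*(1 + √((-3 + (-4)²)² + (-13)²)/2) = -24495 + 2*(√((-3 + 16)² + 169)/2)²*(1 + √((-3 + 16)² + 169)/2) = -24495 + 2*(√(13² + 169)/2)²*(1 + √(13² + 169)/2) = -24495 + 2*(√(169 + 169)/2)²*(1 + √(169 + 169)/2) = -24495 + 2*(√338/2)²*(1 + √338/2) = -24495 + 2*((13*√2)/2)²*(1 + (13*√2)/2) = -24495 + 2*(13*√2/2)²*(1 + 13*√2/2) = -24495 + 2*(169/2)*(1 + 13*√2/2) = -24495 + (169 + 2197*√2/2) = -24326 + 2197*√2/2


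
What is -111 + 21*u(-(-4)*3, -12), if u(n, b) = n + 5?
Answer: 246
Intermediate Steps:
u(n, b) = 5 + n
-111 + 21*u(-(-4)*3, -12) = -111 + 21*(5 - (-4)*3) = -111 + 21*(5 - 1*(-12)) = -111 + 21*(5 + 12) = -111 + 21*17 = -111 + 357 = 246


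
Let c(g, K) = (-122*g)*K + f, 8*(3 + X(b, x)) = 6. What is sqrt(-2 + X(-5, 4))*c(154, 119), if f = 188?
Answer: -1117792*I*sqrt(17) ≈ -4.6088e+6*I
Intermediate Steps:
X(b, x) = -9/4 (X(b, x) = -3 + (1/8)*6 = -3 + 3/4 = -9/4)
c(g, K) = 188 - 122*K*g (c(g, K) = (-122*g)*K + 188 = -122*K*g + 188 = 188 - 122*K*g)
sqrt(-2 + X(-5, 4))*c(154, 119) = sqrt(-2 - 9/4)*(188 - 122*119*154) = sqrt(-17/4)*(188 - 2235772) = (I*sqrt(17)/2)*(-2235584) = -1117792*I*sqrt(17)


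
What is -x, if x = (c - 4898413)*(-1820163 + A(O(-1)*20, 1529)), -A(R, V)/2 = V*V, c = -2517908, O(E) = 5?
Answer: -48175271686245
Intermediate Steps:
A(R, V) = -2*V**2 (A(R, V) = -2*V*V = -2*V**2)
x = 48175271686245 (x = (-2517908 - 4898413)*(-1820163 - 2*1529**2) = -7416321*(-1820163 - 2*2337841) = -7416321*(-1820163 - 4675682) = -7416321*(-6495845) = 48175271686245)
-x = -1*48175271686245 = -48175271686245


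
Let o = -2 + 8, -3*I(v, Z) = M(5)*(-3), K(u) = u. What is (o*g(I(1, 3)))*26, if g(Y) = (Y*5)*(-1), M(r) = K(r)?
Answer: -3900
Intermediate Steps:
M(r) = r
I(v, Z) = 5 (I(v, Z) = -5*(-3)/3 = -⅓*(-15) = 5)
g(Y) = -5*Y (g(Y) = (5*Y)*(-1) = -5*Y)
o = 6
(o*g(I(1, 3)))*26 = (6*(-5*5))*26 = (6*(-25))*26 = -150*26 = -3900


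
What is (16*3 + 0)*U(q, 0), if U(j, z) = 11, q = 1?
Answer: 528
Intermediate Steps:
(16*3 + 0)*U(q, 0) = (16*3 + 0)*11 = (48 + 0)*11 = 48*11 = 528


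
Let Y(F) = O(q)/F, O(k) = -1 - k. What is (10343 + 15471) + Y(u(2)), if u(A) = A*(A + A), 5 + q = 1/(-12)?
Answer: 2478193/96 ≈ 25815.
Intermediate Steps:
q = -61/12 (q = -5 + 1/(-12) = -5 - 1/12 = -61/12 ≈ -5.0833)
u(A) = 2*A**2 (u(A) = A*(2*A) = 2*A**2)
Y(F) = 49/(12*F) (Y(F) = (-1 - 1*(-61/12))/F = (-1 + 61/12)/F = 49/(12*F))
(10343 + 15471) + Y(u(2)) = (10343 + 15471) + 49/(12*((2*2**2))) = 25814 + 49/(12*((2*4))) = 25814 + (49/12)/8 = 25814 + (49/12)*(1/8) = 25814 + 49/96 = 2478193/96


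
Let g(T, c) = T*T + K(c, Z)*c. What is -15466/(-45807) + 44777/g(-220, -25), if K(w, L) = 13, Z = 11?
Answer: 310514221/244685725 ≈ 1.2690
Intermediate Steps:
g(T, c) = T**2 + 13*c (g(T, c) = T*T + 13*c = T**2 + 13*c)
-15466/(-45807) + 44777/g(-220, -25) = -15466/(-45807) + 44777/((-220)**2 + 13*(-25)) = -15466*(-1/45807) + 44777/(48400 - 325) = 15466/45807 + 44777/48075 = 310514221/244685725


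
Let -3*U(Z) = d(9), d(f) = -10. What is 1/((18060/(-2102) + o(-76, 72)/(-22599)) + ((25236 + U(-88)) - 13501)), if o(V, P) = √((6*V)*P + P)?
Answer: 147048231046195575/1724837740560149652653 + 16641918666*I*√910/8624188702800748263265 ≈ 8.5253e-5 + 5.8211e-11*I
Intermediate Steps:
U(Z) = 10/3 (U(Z) = -⅓*(-10) = 10/3)
o(V, P) = √(P + 6*P*V) (o(V, P) = √(6*P*V + P) = √(P + 6*P*V))
1/((18060/(-2102) + o(-76, 72)/(-22599)) + ((25236 + U(-88)) - 13501)) = 1/((18060/(-2102) + √(72*(1 + 6*(-76)))/(-22599)) + ((25236 + 10/3) - 13501)) = 1/((18060*(-1/2102) + √(72*(1 - 456))*(-1/22599)) + (75718/3 - 13501)) = 1/((-9030/1051 + √(72*(-455))*(-1/22599)) + 35215/3) = 1/((-9030/1051 + √(-32760)*(-1/22599)) + 35215/3) = 1/((-9030/1051 + (6*I*√910)*(-1/22599)) + 35215/3) = 1/((-9030/1051 - 2*I*√910/7533) + 35215/3) = 1/(36983875/3153 - 2*I*√910/7533)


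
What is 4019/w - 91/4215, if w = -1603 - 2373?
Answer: -17301901/16758840 ≈ -1.0324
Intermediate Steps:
w = -3976
4019/w - 91/4215 = 4019/(-3976) - 91/4215 = 4019*(-1/3976) - 91*1/4215 = -4019/3976 - 91/4215 = -17301901/16758840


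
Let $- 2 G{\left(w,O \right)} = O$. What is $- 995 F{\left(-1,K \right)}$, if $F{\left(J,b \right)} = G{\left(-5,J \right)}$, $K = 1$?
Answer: $- \frac{995}{2} \approx -497.5$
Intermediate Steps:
$G{\left(w,O \right)} = - \frac{O}{2}$
$F{\left(J,b \right)} = - \frac{J}{2}$
$- 995 F{\left(-1,K \right)} = - 995 \left(\left(- \frac{1}{2}\right) \left(-1\right)\right) = \left(-995\right) \frac{1}{2} = - \frac{995}{2}$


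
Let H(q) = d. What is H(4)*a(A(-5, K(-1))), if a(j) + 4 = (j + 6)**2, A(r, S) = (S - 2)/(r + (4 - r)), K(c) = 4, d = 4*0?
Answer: 0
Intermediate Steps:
d = 0
H(q) = 0
A(r, S) = -1/2 + S/4 (A(r, S) = (-2 + S)/4 = (-2 + S)*(1/4) = -1/2 + S/4)
a(j) = -4 + (6 + j)**2 (a(j) = -4 + (j + 6)**2 = -4 + (6 + j)**2)
H(4)*a(A(-5, K(-1))) = 0*(-4 + (6 + (-1/2 + (1/4)*4))**2) = 0*(-4 + (6 + (-1/2 + 1))**2) = 0*(-4 + (6 + 1/2)**2) = 0*(-4 + (13/2)**2) = 0*(-4 + 169/4) = 0*(153/4) = 0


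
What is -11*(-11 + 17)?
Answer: -66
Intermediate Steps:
-11*(-11 + 17) = -11*6 = -66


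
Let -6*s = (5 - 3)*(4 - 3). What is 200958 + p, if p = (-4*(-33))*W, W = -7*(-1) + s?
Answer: 201838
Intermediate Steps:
s = -⅓ (s = -(5 - 3)*(4 - 3)/6 = -1/3 = -⅙*2 = -⅓ ≈ -0.33333)
W = 20/3 (W = -7*(-1) - ⅓ = 7 - ⅓ = 20/3 ≈ 6.6667)
p = 880 (p = -4*(-33)*(20/3) = 132*(20/3) = 880)
200958 + p = 200958 + 880 = 201838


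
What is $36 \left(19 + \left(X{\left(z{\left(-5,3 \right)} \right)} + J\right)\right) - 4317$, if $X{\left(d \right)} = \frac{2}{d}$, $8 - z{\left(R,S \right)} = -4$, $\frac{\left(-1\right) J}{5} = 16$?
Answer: $-6507$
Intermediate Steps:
$J = -80$ ($J = \left(-5\right) 16 = -80$)
$z{\left(R,S \right)} = 12$ ($z{\left(R,S \right)} = 8 - -4 = 8 + 4 = 12$)
$36 \left(19 + \left(X{\left(z{\left(-5,3 \right)} \right)} + J\right)\right) - 4317 = 36 \left(19 - \left(80 - \frac{2}{12}\right)\right) - 4317 = 36 \left(19 + \left(2 \cdot \frac{1}{12} - 80\right)\right) - 4317 = 36 \left(19 + \left(\frac{1}{6} - 80\right)\right) - 4317 = 36 \left(19 - \frac{479}{6}\right) - 4317 = 36 \left(- \frac{365}{6}\right) - 4317 = -2190 - 4317 = -6507$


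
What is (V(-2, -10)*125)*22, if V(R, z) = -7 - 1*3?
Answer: -27500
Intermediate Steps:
V(R, z) = -10 (V(R, z) = -7 - 3 = -10)
(V(-2, -10)*125)*22 = -10*125*22 = -1250*22 = -27500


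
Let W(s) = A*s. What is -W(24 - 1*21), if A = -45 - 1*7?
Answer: 156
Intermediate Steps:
A = -52 (A = -45 - 7 = -52)
W(s) = -52*s
-W(24 - 1*21) = -(-52)*(24 - 1*21) = -(-52)*(24 - 21) = -(-52)*3 = -1*(-156) = 156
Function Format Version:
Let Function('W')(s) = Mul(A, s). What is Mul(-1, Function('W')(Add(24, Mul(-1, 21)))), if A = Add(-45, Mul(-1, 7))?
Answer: 156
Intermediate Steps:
A = -52 (A = Add(-45, -7) = -52)
Function('W')(s) = Mul(-52, s)
Mul(-1, Function('W')(Add(24, Mul(-1, 21)))) = Mul(-1, Mul(-52, Add(24, Mul(-1, 21)))) = Mul(-1, Mul(-52, Add(24, -21))) = Mul(-1, Mul(-52, 3)) = Mul(-1, -156) = 156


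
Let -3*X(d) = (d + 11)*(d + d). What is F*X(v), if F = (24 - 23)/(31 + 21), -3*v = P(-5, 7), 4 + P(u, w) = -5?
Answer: -7/13 ≈ -0.53846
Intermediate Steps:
P(u, w) = -9 (P(u, w) = -4 - 5 = -9)
v = 3 (v = -1/3*(-9) = 3)
X(d) = -2*d*(11 + d)/3 (X(d) = -(d + 11)*(d + d)/3 = -(11 + d)*2*d/3 = -2*d*(11 + d)/3)
F = 1/52 ≈ 0.019231
F*X(v) = (-2/3*3*(11 + 3))/52 = (-2/3*3*14)/52 = (1/52)*(-28) = -7/13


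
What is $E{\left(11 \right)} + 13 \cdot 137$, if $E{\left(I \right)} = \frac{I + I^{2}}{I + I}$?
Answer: $1787$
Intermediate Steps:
$E{\left(I \right)} = \frac{I + I^{2}}{2 I}$
$E{\left(11 \right)} + 13 \cdot 137 = \left(\frac{1}{2} + \frac{1}{2} \cdot 11\right) + 13 \cdot 137 = \left(\frac{1}{2} + \frac{11}{2}\right) + 1781 = 6 + 1781 = 1787$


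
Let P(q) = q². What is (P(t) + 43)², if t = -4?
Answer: 3481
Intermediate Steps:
(P(t) + 43)² = ((-4)² + 43)² = (16 + 43)² = 59² = 3481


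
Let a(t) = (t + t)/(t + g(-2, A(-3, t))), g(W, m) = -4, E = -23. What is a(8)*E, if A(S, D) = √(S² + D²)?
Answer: -92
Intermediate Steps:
A(S, D) = √(D² + S²)
a(t) = 2*t/(-4 + t) (a(t) = (t + t)/(t - 4) = (2*t)/(-4 + t) = 2*t/(-4 + t))
a(8)*E = (2*8/(-4 + 8))*(-23) = (2*8/4)*(-23) = (2*8*(¼))*(-23) = 4*(-23) = -92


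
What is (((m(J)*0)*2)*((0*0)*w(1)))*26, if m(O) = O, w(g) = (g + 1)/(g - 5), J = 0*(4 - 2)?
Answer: 0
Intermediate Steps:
J = 0 (J = 0*2 = 0)
w(g) = (1 + g)/(-5 + g)
(((m(J)*0)*2)*((0*0)*w(1)))*26 = (((0*0)*2)*((0*0)*((1 + 1)/(-5 + 1))))*26 = ((0*2)*(0*(2/(-4))))*26 = (0*(0*(-1/4*2)))*26 = (0*(0*(-1/2)))*26 = (0*0)*26 = 0*26 = 0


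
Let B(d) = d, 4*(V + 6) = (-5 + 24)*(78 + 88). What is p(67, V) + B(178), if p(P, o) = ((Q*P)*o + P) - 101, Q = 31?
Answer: 3250793/2 ≈ 1.6254e+6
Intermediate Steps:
V = 1565/2 (V = -6 + ((-5 + 24)*(78 + 88))/4 = -6 + (19*166)/4 = -6 + (¼)*3154 = -6 + 1577/2 = 1565/2 ≈ 782.50)
p(P, o) = -101 + P + 31*P*o (p(P, o) = ((31*P)*o + P) - 101 = (31*P*o + P) - 101 = (P + 31*P*o) - 101 = -101 + P + 31*P*o)
p(67, V) + B(178) = (-101 + 67 + 31*67*(1565/2)) + 178 = (-101 + 67 + 3250505/2) + 178 = 3250437/2 + 178 = 3250793/2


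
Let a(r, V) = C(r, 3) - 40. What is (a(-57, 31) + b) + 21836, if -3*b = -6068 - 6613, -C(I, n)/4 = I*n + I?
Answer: 26935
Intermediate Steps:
C(I, n) = -4*I - 4*I*n (C(I, n) = -4*(I*n + I) = -4*(I + I*n) = -4*I - 4*I*n)
a(r, V) = -40 - 16*r (a(r, V) = -4*r*(1 + 3) - 40 = -4*r*4 - 40 = -16*r - 40 = -40 - 16*r)
b = 4227 (b = -(-6068 - 6613)/3 = -⅓*(-12681) = 4227)
(a(-57, 31) + b) + 21836 = ((-40 - 16*(-57)) + 4227) + 21836 = ((-40 + 912) + 4227) + 21836 = (872 + 4227) + 21836 = 5099 + 21836 = 26935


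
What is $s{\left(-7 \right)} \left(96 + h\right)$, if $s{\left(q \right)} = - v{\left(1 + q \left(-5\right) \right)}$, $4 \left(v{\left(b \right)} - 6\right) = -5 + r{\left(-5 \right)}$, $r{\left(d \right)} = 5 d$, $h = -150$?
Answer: $-81$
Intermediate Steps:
$v{\left(b \right)} = - \frac{3}{2}$ ($v{\left(b \right)} = 6 + \frac{-5 + 5 \left(-5\right)}{4} = 6 + \frac{-5 - 25}{4} = 6 + \frac{1}{4} \left(-30\right) = 6 - \frac{15}{2} = - \frac{3}{2}$)
$s{\left(q \right)} = \frac{3}{2}$ ($s{\left(q \right)} = \left(-1\right) \left(- \frac{3}{2}\right) = \frac{3}{2}$)
$s{\left(-7 \right)} \left(96 + h\right) = \frac{3 \left(96 - 150\right)}{2} = \frac{3}{2} \left(-54\right) = -81$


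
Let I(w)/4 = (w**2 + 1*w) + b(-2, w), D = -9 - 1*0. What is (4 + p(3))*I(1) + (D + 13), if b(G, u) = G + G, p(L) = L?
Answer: -52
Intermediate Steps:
D = -9 (D = -9 + 0 = -9)
b(G, u) = 2*G
I(w) = -16 + 4*w + 4*w**2 (I(w) = 4*((w**2 + 1*w) + 2*(-2)) = 4*((w**2 + w) - 4) = 4*((w + w**2) - 4) = 4*(-4 + w + w**2) = -16 + 4*w + 4*w**2)
(4 + p(3))*I(1) + (D + 13) = (4 + 3)*(-16 + 4*1 + 4*1**2) + (-9 + 13) = 7*(-16 + 4 + 4*1) + 4 = 7*(-16 + 4 + 4) + 4 = 7*(-8) + 4 = -56 + 4 = -52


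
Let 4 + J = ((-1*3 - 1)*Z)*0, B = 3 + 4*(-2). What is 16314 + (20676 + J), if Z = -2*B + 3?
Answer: 36986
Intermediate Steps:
B = -5 (B = 3 - 8 = -5)
Z = 13 (Z = -2*(-5) + 3 = 10 + 3 = 13)
J = -4 (J = -4 + ((-1*3 - 1)*13)*0 = -4 + ((-3 - 1)*13)*0 = -4 - 4*13*0 = -4 - 52*0 = -4 + 0 = -4)
16314 + (20676 + J) = 16314 + (20676 - 4) = 16314 + 20672 = 36986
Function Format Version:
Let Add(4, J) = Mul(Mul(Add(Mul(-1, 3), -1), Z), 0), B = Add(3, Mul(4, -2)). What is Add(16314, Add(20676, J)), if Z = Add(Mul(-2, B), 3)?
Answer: 36986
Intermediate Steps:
B = -5 (B = Add(3, -8) = -5)
Z = 13 (Z = Add(Mul(-2, -5), 3) = Add(10, 3) = 13)
J = -4 (J = Add(-4, Mul(Mul(Add(Mul(-1, 3), -1), 13), 0)) = Add(-4, Mul(Mul(Add(-3, -1), 13), 0)) = Add(-4, Mul(Mul(-4, 13), 0)) = Add(-4, Mul(-52, 0)) = Add(-4, 0) = -4)
Add(16314, Add(20676, J)) = Add(16314, Add(20676, -4)) = Add(16314, 20672) = 36986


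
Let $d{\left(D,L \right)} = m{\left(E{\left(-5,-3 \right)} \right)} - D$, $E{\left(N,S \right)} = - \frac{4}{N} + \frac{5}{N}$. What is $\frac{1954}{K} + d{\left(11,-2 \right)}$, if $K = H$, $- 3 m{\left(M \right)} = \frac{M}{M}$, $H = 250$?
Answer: $- \frac{1319}{375} \approx -3.5173$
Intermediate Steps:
$E{\left(N,S \right)} = \frac{1}{N}$
$m{\left(M \right)} = - \frac{1}{3}$ ($m{\left(M \right)} = - \frac{M \frac{1}{M}}{3} = \left(- \frac{1}{3}\right) 1 = - \frac{1}{3}$)
$K = 250$
$d{\left(D,L \right)} = - \frac{1}{3} - D$
$\frac{1954}{K} + d{\left(11,-2 \right)} = \frac{1954}{250} - \frac{34}{3} = 1954 \cdot \frac{1}{250} - \frac{34}{3} = \frac{977}{125} - \frac{34}{3} = - \frac{1319}{375}$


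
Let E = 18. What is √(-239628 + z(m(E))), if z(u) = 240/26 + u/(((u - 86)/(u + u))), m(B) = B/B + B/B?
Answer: 5*I*√714342174/273 ≈ 489.51*I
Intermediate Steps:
m(B) = 2 (m(B) = 1 + 1 = 2)
z(u) = 120/13 + 2*u²/(-86 + u) (z(u) = 240*(1/26) + u/(((-86 + u)/((2*u)))) = 120/13 + u/(((-86 + u)*(1/(2*u)))) = 120/13 + u/(((-86 + u)/(2*u))) = 120/13 + u*(2*u/(-86 + u)) = 120/13 + 2*u²/(-86 + u))
√(-239628 + z(m(E))) = √(-239628 + 2*(-5160 + 13*2² + 60*2)/(13*(-86 + 2))) = √(-239628 + (2/13)*(-5160 + 13*4 + 120)/(-84)) = √(-239628 + (2/13)*(-1/84)*(-5160 + 52 + 120)) = √(-239628 + (2/13)*(-1/84)*(-4988)) = √(-239628 + 2494/273) = √(-65415950/273) = 5*I*√714342174/273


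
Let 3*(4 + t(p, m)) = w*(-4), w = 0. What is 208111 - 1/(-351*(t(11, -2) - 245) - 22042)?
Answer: 13601510626/65357 ≈ 2.0811e+5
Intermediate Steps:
t(p, m) = -4 (t(p, m) = -4 + (0*(-4))/3 = -4 + (⅓)*0 = -4 + 0 = -4)
208111 - 1/(-351*(t(11, -2) - 245) - 22042) = 208111 - 1/(-351*(-4 - 245) - 22042) = 208111 - 1/(-351*(-249) - 22042) = 208111 - 1/(87399 - 22042) = 208111 - 1/65357 = 13601510626/65357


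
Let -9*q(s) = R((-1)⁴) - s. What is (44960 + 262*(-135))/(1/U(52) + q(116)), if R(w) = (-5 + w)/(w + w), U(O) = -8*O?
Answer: 35904960/49079 ≈ 731.58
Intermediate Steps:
R(w) = (-5 + w)/(2*w) (R(w) = (-5 + w)/((2*w)) = (-5 + w)*(1/(2*w)) = (-5 + w)/(2*w))
q(s) = 2/9 + s/9 (q(s) = -((-5 + (-1)⁴)/(2*((-1)⁴)) - s)/9 = -((½)*(-5 + 1)/1 - s)/9 = -((½)*1*(-4) - s)/9 = -(-2 - s)/9 = 2/9 + s/9)
(44960 + 262*(-135))/(1/U(52) + q(116)) = (44960 + 262*(-135))/(1/(-8*52) + (2/9 + (⅑)*116)) = (44960 - 35370)/(1/(-416) + (2/9 + 116/9)) = 9590/(-1/416 + 118/9) = 9590/(49079/3744) = 9590*(3744/49079) = 35904960/49079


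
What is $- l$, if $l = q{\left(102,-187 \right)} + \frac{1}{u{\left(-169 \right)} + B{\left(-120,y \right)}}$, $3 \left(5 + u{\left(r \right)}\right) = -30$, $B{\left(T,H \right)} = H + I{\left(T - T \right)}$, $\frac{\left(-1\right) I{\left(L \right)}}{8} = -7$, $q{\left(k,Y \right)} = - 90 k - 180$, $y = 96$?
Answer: $\frac{1282319}{137} \approx 9360.0$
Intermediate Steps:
$q{\left(k,Y \right)} = -180 - 90 k$
$I{\left(L \right)} = 56$ ($I{\left(L \right)} = \left(-8\right) \left(-7\right) = 56$)
$B{\left(T,H \right)} = 56 + H$ ($B{\left(T,H \right)} = H + 56 = 56 + H$)
$u{\left(r \right)} = -15$ ($u{\left(r \right)} = -5 + \frac{1}{3} \left(-30\right) = -5 - 10 = -15$)
$l = - \frac{1282319}{137}$ ($l = \left(-180 - 9180\right) + \frac{1}{-15 + \left(56 + 96\right)} = \left(-180 - 9180\right) + \frac{1}{-15 + 152} = -9360 + \frac{1}{137} = - \frac{1282319}{137} \approx -9360.0$)
$- l = \left(-1\right) \left(- \frac{1282319}{137}\right) = \frac{1282319}{137}$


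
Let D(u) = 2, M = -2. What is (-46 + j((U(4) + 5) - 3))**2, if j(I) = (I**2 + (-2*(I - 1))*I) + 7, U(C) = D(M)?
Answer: 2209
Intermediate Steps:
U(C) = 2
j(I) = 7 + I**2 + I*(2 - 2*I) (j(I) = (I**2 + (-2*(-1 + I))*I) + 7 = (I**2 + (2 - 2*I)*I) + 7 = (I**2 + I*(2 - 2*I)) + 7 = 7 + I**2 + I*(2 - 2*I))
(-46 + j((U(4) + 5) - 3))**2 = (-46 + (7 - ((2 + 5) - 3)**2 + 2*((2 + 5) - 3)))**2 = (-46 + (7 - (7 - 3)**2 + 2*(7 - 3)))**2 = (-46 + (7 - 1*4**2 + 2*4))**2 = (-46 + (7 - 1*16 + 8))**2 = (-46 + (7 - 16 + 8))**2 = (-46 - 1)**2 = (-47)**2 = 2209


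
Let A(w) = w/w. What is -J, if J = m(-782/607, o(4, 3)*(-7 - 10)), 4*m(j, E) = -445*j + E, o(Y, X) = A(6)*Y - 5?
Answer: -358309/2428 ≈ -147.57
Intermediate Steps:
A(w) = 1
o(Y, X) = -5 + Y (o(Y, X) = 1*Y - 5 = Y - 5 = -5 + Y)
m(j, E) = -445*j/4 + E/4 (m(j, E) = (-445*j + E)/4 = (E - 445*j)/4 = -445*j/4 + E/4)
J = 358309/2428 (J = -(-173995)/(2*607) + ((-5 + 4)*(-7 - 10))/4 = -(-173995)/(2*607) + (-1*(-17))/4 = -445/4*(-782/607) + (¼)*17 = 173995/1214 + 17/4 = 358309/2428 ≈ 147.57)
-J = -1*358309/2428 = -358309/2428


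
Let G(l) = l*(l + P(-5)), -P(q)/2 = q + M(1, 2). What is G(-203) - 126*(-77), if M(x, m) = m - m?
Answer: 48881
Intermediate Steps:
M(x, m) = 0
P(q) = -2*q (P(q) = -2*(q + 0) = -2*q)
G(l) = l*(10 + l) (G(l) = l*(l - 2*(-5)) = l*(l + 10) = l*(10 + l))
G(-203) - 126*(-77) = -203*(10 - 203) - 126*(-77) = -203*(-193) - 1*(-9702) = 39179 + 9702 = 48881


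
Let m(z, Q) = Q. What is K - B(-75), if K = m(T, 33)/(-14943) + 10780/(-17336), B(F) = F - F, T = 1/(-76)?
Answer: -1224679/1962514 ≈ -0.62404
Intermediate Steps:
T = -1/76 ≈ -0.013158
B(F) = 0
K = -1224679/1962514 (K = 33/(-14943) + 10780/(-17336) = 33*(-1/14943) + 10780*(-1/17336) = -11/4981 - 245/394 = -1224679/1962514 ≈ -0.62404)
K - B(-75) = -1224679/1962514 - 1*0 = -1224679/1962514 + 0 = -1224679/1962514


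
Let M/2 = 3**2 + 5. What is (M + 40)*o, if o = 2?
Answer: 136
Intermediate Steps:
M = 28 (M = 2*(3**2 + 5) = 2*(9 + 5) = 2*14 = 28)
(M + 40)*o = (28 + 40)*2 = 68*2 = 136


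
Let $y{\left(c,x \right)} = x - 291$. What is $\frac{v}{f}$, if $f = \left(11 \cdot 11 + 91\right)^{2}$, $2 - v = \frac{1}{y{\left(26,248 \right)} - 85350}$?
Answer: $\frac{170787}{3837902992} \approx 4.45 \cdot 10^{-5}$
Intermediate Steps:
$y{\left(c,x \right)} = -291 + x$
$v = \frac{170787}{85393}$ ($v = 2 - \frac{1}{\left(-291 + 248\right) - 85350} = 2 - \frac{1}{-43 - 85350} = 2 - \frac{1}{-85393} = 2 - - \frac{1}{85393} = 2 + \frac{1}{85393} = \frac{170787}{85393} \approx 2.0$)
$f = 44944$ ($f = \left(121 + 91\right)^{2} = 212^{2} = 44944$)
$\frac{v}{f} = \frac{170787}{85393 \cdot 44944} = \frac{170787}{85393} \cdot \frac{1}{44944} = \frac{170787}{3837902992}$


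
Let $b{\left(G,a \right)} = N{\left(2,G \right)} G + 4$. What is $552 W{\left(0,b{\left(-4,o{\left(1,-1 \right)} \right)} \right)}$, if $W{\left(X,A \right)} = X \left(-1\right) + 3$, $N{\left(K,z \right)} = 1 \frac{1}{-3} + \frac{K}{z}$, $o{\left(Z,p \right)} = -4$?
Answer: $1656$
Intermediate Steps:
$N{\left(K,z \right)} = - \frac{1}{3} + \frac{K}{z}$ ($N{\left(K,z \right)} = 1 \left(- \frac{1}{3}\right) + \frac{K}{z} = - \frac{1}{3} + \frac{K}{z}$)
$b{\left(G,a \right)} = 6 - \frac{G}{3}$ ($b{\left(G,a \right)} = \frac{2 - \frac{G}{3}}{G} G + 4 = \left(2 - \frac{G}{3}\right) + 4 = 6 - \frac{G}{3}$)
$W{\left(X,A \right)} = 3 - X$ ($W{\left(X,A \right)} = - X + 3 = 3 - X$)
$552 W{\left(0,b{\left(-4,o{\left(1,-1 \right)} \right)} \right)} = 552 \left(3 - 0\right) = 552 \left(3 + 0\right) = 552 \cdot 3 = 1656$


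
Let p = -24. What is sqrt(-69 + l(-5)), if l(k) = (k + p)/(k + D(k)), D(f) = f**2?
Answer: I*sqrt(7045)/10 ≈ 8.3934*I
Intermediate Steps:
l(k) = (-24 + k)/(k + k**2) (l(k) = (k - 24)/(k + k**2) = (-24 + k)/(k + k**2))
sqrt(-69 + l(-5)) = sqrt(-69 + (-24 - 5)/((-5)*(1 - 5))) = sqrt(-69 - 1/5*(-29)/(-4)) = sqrt(-69 - 1/5*(-1/4)*(-29)) = sqrt(-69 - 29/20) = sqrt(-1409/20) = I*sqrt(7045)/10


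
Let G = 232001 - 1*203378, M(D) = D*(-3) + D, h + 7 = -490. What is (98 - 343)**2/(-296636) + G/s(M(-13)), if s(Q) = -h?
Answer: 1208682829/21061156 ≈ 57.389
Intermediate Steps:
h = -497 (h = -7 - 490 = -497)
M(D) = -2*D (M(D) = -3*D + D = -2*D)
G = 28623 (G = 232001 - 203378 = 28623)
s(Q) = 497 (s(Q) = -1*(-497) = 497)
(98 - 343)**2/(-296636) + G/s(M(-13)) = (98 - 343)**2/(-296636) + 28623/497 = (-245)**2*(-1/296636) + 28623*(1/497) = 60025*(-1/296636) + 4089/71 = -60025/296636 + 4089/71 = 1208682829/21061156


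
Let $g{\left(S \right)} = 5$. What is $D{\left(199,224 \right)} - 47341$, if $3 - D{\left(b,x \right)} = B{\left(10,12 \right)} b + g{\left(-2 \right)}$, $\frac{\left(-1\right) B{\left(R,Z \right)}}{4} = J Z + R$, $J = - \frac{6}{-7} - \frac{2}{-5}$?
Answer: $- \frac{958117}{35} \approx -27375.0$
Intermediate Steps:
$J = \frac{44}{35}$ ($J = \left(-6\right) \left(- \frac{1}{7}\right) - - \frac{2}{5} = \frac{6}{7} + \frac{2}{5} = \frac{44}{35} \approx 1.2571$)
$B{\left(R,Z \right)} = - 4 R - \frac{176 Z}{35}$ ($B{\left(R,Z \right)} = - 4 \left(\frac{44 Z}{35} + R\right) = - 4 \left(R + \frac{44 Z}{35}\right) = - 4 R - \frac{176 Z}{35}$)
$D{\left(b,x \right)} = -2 + \frac{3512 b}{35}$ ($D{\left(b,x \right)} = 3 - \left(\left(\left(-4\right) 10 - \frac{2112}{35}\right) b + 5\right) = 3 - \left(\left(-40 - \frac{2112}{35}\right) b + 5\right) = 3 - \left(- \frac{3512 b}{35} + 5\right) = 3 - \left(5 - \frac{3512 b}{35}\right) = 3 + \left(-5 + \frac{3512 b}{35}\right) = -2 + \frac{3512 b}{35}$)
$D{\left(199,224 \right)} - 47341 = \left(-2 + \frac{3512}{35} \cdot 199\right) - 47341 = \left(-2 + \frac{698888}{35}\right) - 47341 = \frac{698818}{35} - 47341 = - \frac{958117}{35}$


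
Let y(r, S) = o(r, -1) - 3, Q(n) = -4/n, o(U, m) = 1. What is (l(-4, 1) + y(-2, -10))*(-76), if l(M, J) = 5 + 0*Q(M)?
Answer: -228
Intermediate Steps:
l(M, J) = 5 (l(M, J) = 5 + 0*(-4/M) = 5 + 0 = 5)
y(r, S) = -2 (y(r, S) = 1 - 3 = -2)
(l(-4, 1) + y(-2, -10))*(-76) = (5 - 2)*(-76) = 3*(-76) = -228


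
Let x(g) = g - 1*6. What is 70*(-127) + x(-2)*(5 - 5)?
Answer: -8890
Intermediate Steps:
x(g) = -6 + g (x(g) = g - 6 = -6 + g)
70*(-127) + x(-2)*(5 - 5) = 70*(-127) + (-6 - 2)*(5 - 5) = -8890 - 8*0 = -8890 + 0 = -8890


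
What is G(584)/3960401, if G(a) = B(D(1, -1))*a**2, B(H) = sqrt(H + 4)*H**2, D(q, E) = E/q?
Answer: 341056*sqrt(3)/3960401 ≈ 0.14916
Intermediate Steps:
B(H) = H**2*sqrt(4 + H) (B(H) = sqrt(4 + H)*H**2 = H**2*sqrt(4 + H))
G(a) = sqrt(3)*a**2 (G(a) = ((-1/1)**2*sqrt(4 - 1/1))*a**2 = ((-1*1)**2*sqrt(4 - 1*1))*a**2 = ((-1)**2*sqrt(4 - 1))*a**2 = (1*sqrt(3))*a**2 = sqrt(3)*a**2)
G(584)/3960401 = (sqrt(3)*584**2)/3960401 = (sqrt(3)*341056)*(1/3960401) = (341056*sqrt(3))*(1/3960401) = 341056*sqrt(3)/3960401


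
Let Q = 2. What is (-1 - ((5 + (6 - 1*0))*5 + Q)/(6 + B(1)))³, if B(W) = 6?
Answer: -12167/64 ≈ -190.11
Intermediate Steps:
(-1 - ((5 + (6 - 1*0))*5 + Q)/(6 + B(1)))³ = (-1 - ((5 + (6 - 1*0))*5 + 2)/(6 + 6))³ = (-1 - ((5 + (6 + 0))*5 + 2)/12)³ = (-1 - ((5 + 6)*5 + 2)/12)³ = (-1 - (11*5 + 2)/12)³ = (-1 - (55 + 2)/12)³ = (-1 - 57/12)³ = (-1 - 1*19/4)³ = (-1 - 19/4)³ = (-23/4)³ = -12167/64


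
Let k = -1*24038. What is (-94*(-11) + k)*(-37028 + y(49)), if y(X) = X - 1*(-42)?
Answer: 849698748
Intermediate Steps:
k = -24038
y(X) = 42 + X (y(X) = X + 42 = 42 + X)
(-94*(-11) + k)*(-37028 + y(49)) = (-94*(-11) - 24038)*(-37028 + (42 + 49)) = (1034 - 24038)*(-37028 + 91) = -23004*(-36937) = 849698748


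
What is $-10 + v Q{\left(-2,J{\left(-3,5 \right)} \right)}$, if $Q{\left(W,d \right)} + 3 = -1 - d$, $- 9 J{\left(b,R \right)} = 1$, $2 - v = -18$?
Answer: $- \frac{790}{9} \approx -87.778$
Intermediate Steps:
$v = 20$ ($v = 2 - -18 = 2 + 18 = 20$)
$J{\left(b,R \right)} = - \frac{1}{9}$ ($J{\left(b,R \right)} = \left(- \frac{1}{9}\right) 1 = - \frac{1}{9}$)
$Q{\left(W,d \right)} = -4 - d$ ($Q{\left(W,d \right)} = -3 - \left(1 + d\right) = -4 - d$)
$-10 + v Q{\left(-2,J{\left(-3,5 \right)} \right)} = -10 + 20 \left(-4 - - \frac{1}{9}\right) = -10 + 20 \left(-4 + \frac{1}{9}\right) = -10 + 20 \left(- \frac{35}{9}\right) = -10 - \frac{700}{9} = - \frac{790}{9}$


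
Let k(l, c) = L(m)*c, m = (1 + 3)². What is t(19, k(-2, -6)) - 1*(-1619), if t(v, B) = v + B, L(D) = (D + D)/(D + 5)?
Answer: 11402/7 ≈ 1628.9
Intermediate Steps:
m = 16 (m = 4² = 16)
L(D) = 2*D/(5 + D) (L(D) = (2*D)/(5 + D) = 2*D/(5 + D))
k(l, c) = 32*c/21 (k(l, c) = (2*16/(5 + 16))*c = (2*16/21)*c = (2*16*(1/21))*c = 32*c/21)
t(v, B) = B + v
t(19, k(-2, -6)) - 1*(-1619) = ((32/21)*(-6) + 19) - 1*(-1619) = (-64/7 + 19) + 1619 = 69/7 + 1619 = 11402/7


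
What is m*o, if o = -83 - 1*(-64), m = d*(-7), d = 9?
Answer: 1197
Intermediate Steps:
m = -63 (m = 9*(-7) = -63)
o = -19 (o = -83 + 64 = -19)
m*o = -63*(-19) = 1197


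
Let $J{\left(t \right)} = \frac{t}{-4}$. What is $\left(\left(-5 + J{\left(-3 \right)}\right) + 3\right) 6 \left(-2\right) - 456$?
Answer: $-441$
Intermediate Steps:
$J{\left(t \right)} = - \frac{t}{4}$ ($J{\left(t \right)} = t \left(- \frac{1}{4}\right) = - \frac{t}{4}$)
$\left(\left(-5 + J{\left(-3 \right)}\right) + 3\right) 6 \left(-2\right) - 456 = \left(\left(-5 - - \frac{3}{4}\right) + 3\right) 6 \left(-2\right) - 456 = \left(\left(-5 + \frac{3}{4}\right) + 3\right) 6 \left(-2\right) - 456 = \left(- \frac{17}{4} + 3\right) 6 \left(-2\right) - 456 = \left(- \frac{5}{4}\right) 6 \left(-2\right) - 456 = \left(- \frac{15}{2}\right) \left(-2\right) - 456 = 15 - 456 = -441$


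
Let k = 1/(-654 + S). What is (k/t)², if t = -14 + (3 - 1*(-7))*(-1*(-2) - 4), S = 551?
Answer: 1/12264004 ≈ 8.1539e-8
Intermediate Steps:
k = -1/103 (k = 1/(-654 + 551) = 1/(-103) = -1/103 ≈ -0.0097087)
t = -34 (t = -14 + (3 + 7)*(2 - 4) = -14 + 10*(-2) = -14 - 20 = -34)
(k/t)² = (-1/103/(-34))² = (-1/103*(-1/34))² = (1/3502)² = 1/12264004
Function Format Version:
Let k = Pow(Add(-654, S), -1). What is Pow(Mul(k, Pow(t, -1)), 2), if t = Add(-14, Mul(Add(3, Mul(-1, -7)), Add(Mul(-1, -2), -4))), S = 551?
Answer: Rational(1, 12264004) ≈ 8.1539e-8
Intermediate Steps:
k = Rational(-1, 103) (k = Pow(Add(-654, 551), -1) = Pow(-103, -1) = Rational(-1, 103) ≈ -0.0097087)
t = -34 (t = Add(-14, Mul(Add(3, 7), Add(2, -4))) = Add(-14, Mul(10, -2)) = Add(-14, -20) = -34)
Pow(Mul(k, Pow(t, -1)), 2) = Pow(Mul(Rational(-1, 103), Pow(-34, -1)), 2) = Pow(Mul(Rational(-1, 103), Rational(-1, 34)), 2) = Pow(Rational(1, 3502), 2) = Rational(1, 12264004)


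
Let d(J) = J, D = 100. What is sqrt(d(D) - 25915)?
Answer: I*sqrt(25815) ≈ 160.67*I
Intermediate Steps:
sqrt(d(D) - 25915) = sqrt(100 - 25915) = sqrt(-25815) = I*sqrt(25815)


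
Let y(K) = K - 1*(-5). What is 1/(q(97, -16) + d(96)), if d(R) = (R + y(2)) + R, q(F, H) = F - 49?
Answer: 1/247 ≈ 0.0040486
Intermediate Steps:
y(K) = 5 + K (y(K) = K + 5 = 5 + K)
q(F, H) = -49 + F
d(R) = 7 + 2*R (d(R) = (R + (5 + 2)) + R = (R + 7) + R = (7 + R) + R = 7 + 2*R)
1/(q(97, -16) + d(96)) = 1/((-49 + 97) + (7 + 2*96)) = 1/(48 + (7 + 192)) = 1/(48 + 199) = 1/247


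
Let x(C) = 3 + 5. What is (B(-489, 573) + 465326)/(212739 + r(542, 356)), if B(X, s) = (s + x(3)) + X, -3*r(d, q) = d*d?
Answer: 1396254/344453 ≈ 4.0535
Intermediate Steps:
x(C) = 8
r(d, q) = -d²/3 (r(d, q) = -d*d/3 = -d²/3)
B(X, s) = 8 + X + s (B(X, s) = (s + 8) + X = (8 + s) + X = 8 + X + s)
(B(-489, 573) + 465326)/(212739 + r(542, 356)) = ((8 - 489 + 573) + 465326)/(212739 - ⅓*542²) = (92 + 465326)/(212739 - ⅓*293764) = 465418/(212739 - 293764/3) = 465418/(344453/3) = 465418*(3/344453) = 1396254/344453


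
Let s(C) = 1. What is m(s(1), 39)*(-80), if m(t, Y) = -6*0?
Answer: 0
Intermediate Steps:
m(t, Y) = 0
m(s(1), 39)*(-80) = 0*(-80) = 0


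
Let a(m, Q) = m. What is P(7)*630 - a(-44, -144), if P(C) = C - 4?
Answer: 1934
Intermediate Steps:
P(C) = -4 + C
P(7)*630 - a(-44, -144) = (-4 + 7)*630 - 1*(-44) = 3*630 + 44 = 1890 + 44 = 1934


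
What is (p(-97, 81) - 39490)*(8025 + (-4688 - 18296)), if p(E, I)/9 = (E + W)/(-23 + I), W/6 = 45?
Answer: 34239101617/58 ≈ 5.9033e+8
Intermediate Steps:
W = 270 (W = 6*45 = 270)
p(E, I) = 9*(270 + E)/(-23 + I) (p(E, I) = 9*((E + 270)/(-23 + I)) = 9*((270 + E)/(-23 + I)) = 9*(270 + E)/(-23 + I))
(p(-97, 81) - 39490)*(8025 + (-4688 - 18296)) = (9*(270 - 97)/(-23 + 81) - 39490)*(8025 + (-4688 - 18296)) = (9*173/58 - 39490)*(8025 - 22984) = (9*(1/58)*173 - 39490)*(-14959) = (1557/58 - 39490)*(-14959) = -2288863/58*(-14959) = 34239101617/58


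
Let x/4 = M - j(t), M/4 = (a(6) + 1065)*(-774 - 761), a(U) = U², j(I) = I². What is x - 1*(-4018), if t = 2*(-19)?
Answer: -27042318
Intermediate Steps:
t = -38
M = -6760140 (M = 4*((6² + 1065)*(-774 - 761)) = 4*((36 + 1065)*(-1535)) = 4*(1101*(-1535)) = 4*(-1690035) = -6760140)
x = -27046336 (x = 4*(-6760140 - 1*(-38)²) = 4*(-6760140 - 1*1444) = 4*(-6760140 - 1444) = 4*(-6761584) = -27046336)
x - 1*(-4018) = -27046336 - 1*(-4018) = -27046336 + 4018 = -27042318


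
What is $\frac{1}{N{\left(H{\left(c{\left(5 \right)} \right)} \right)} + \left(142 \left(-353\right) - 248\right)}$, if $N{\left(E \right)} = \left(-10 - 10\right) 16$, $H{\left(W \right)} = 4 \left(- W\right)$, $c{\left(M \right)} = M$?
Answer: $- \frac{1}{50694} \approx -1.9726 \cdot 10^{-5}$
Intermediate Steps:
$H{\left(W \right)} = - 4 W$
$N{\left(E \right)} = -320$ ($N{\left(E \right)} = \left(-20\right) 16 = -320$)
$\frac{1}{N{\left(H{\left(c{\left(5 \right)} \right)} \right)} + \left(142 \left(-353\right) - 248\right)} = \frac{1}{-320 + \left(142 \left(-353\right) - 248\right)} = \frac{1}{-320 - 50374} = \frac{1}{-50694} = - \frac{1}{50694}$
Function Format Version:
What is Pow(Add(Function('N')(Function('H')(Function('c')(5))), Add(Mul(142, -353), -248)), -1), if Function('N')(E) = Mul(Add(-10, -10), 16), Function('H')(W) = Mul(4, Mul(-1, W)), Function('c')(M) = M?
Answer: Rational(-1, 50694) ≈ -1.9726e-5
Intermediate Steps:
Function('H')(W) = Mul(-4, W)
Function('N')(E) = -320 (Function('N')(E) = Mul(-20, 16) = -320)
Pow(Add(Function('N')(Function('H')(Function('c')(5))), Add(Mul(142, -353), -248)), -1) = Pow(Add(-320, Add(Mul(142, -353), -248)), -1) = Pow(Add(-320, Add(-50126, -248)), -1) = Pow(Add(-320, -50374), -1) = Pow(-50694, -1) = Rational(-1, 50694)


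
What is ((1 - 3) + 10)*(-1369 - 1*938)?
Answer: -18456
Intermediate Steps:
((1 - 3) + 10)*(-1369 - 1*938) = (-2 + 10)*(-1369 - 938) = 8*(-2307) = -18456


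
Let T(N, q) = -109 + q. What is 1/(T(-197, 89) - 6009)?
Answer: -1/6029 ≈ -0.00016587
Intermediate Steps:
1/(T(-197, 89) - 6009) = 1/((-109 + 89) - 6009) = 1/(-20 - 6009) = 1/(-6029) = -1/6029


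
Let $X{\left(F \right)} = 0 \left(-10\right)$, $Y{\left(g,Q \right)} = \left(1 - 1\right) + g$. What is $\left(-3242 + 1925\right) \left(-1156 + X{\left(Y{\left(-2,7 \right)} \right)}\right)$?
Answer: $1522452$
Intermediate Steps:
$Y{\left(g,Q \right)} = g$ ($Y{\left(g,Q \right)} = 0 + g = g$)
$X{\left(F \right)} = 0$
$\left(-3242 + 1925\right) \left(-1156 + X{\left(Y{\left(-2,7 \right)} \right)}\right) = \left(-3242 + 1925\right) \left(-1156 + 0\right) = \left(-1317\right) \left(-1156\right) = 1522452$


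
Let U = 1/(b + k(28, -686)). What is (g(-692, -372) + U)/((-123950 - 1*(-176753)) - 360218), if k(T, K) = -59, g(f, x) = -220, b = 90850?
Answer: 19974019/27910515265 ≈ 0.00071565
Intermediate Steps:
U = 1/90791 (U = 1/(90850 - 59) = 1/90791 ≈ 1.1014e-5)
(g(-692, -372) + U)/((-123950 - 1*(-176753)) - 360218) = (-220 + 1/90791)/((-123950 - 1*(-176753)) - 360218) = -19974019/(90791*((-123950 + 176753) - 360218)) = -19974019/(90791*(52803 - 360218)) = -19974019/90791/(-307415) = -19974019/90791*(-1/307415) = 19974019/27910515265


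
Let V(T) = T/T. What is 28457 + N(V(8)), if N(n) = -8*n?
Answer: 28449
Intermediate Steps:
V(T) = 1
28457 + N(V(8)) = 28457 - 8*1 = 28457 - 8 = 28449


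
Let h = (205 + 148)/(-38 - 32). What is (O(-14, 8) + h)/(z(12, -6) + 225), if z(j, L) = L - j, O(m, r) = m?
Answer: -1333/14490 ≈ -0.091995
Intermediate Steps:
h = -353/70 (h = 353/(-70) = 353*(-1/70) = -353/70 ≈ -5.0429)
(O(-14, 8) + h)/(z(12, -6) + 225) = (-14 - 353/70)/((-6 - 1*12) + 225) = -1333/(70*((-6 - 12) + 225)) = -1333/(70*(-18 + 225)) = -1333/70/207 = -1333/70*1/207 = -1333/14490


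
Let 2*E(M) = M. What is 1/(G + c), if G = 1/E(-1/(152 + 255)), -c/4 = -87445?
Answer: 1/348966 ≈ 2.8656e-6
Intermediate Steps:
c = 349780 (c = -4*(-87445) = 349780)
E(M) = M/2
G = -814 (G = 1/((-1/(152 + 255))/2) = 1/((-1/407)/2) = 1/((-1*1/407)/2) = 1/((1/2)*(-1/407)) = 1/(-1/814) = -814)
1/(G + c) = 1/(-814 + 349780) = 1/348966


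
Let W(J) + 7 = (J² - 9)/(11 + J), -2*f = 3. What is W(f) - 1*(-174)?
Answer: 6319/38 ≈ 166.29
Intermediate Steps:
f = -3/2 (f = -½*3 = -3/2 ≈ -1.5000)
W(J) = -7 + (-9 + J²)/(11 + J) (W(J) = -7 + (J² - 9)/(11 + J) = -7 + (-9 + J²)/(11 + J))
W(f) - 1*(-174) = (-86 + (-3/2)² - 7*(-3/2))/(11 - 3/2) - 1*(-174) = (-86 + 9/4 + 21/2)/(19/2) + 174 = (2/19)*(-293/4) + 174 = -293/38 + 174 = 6319/38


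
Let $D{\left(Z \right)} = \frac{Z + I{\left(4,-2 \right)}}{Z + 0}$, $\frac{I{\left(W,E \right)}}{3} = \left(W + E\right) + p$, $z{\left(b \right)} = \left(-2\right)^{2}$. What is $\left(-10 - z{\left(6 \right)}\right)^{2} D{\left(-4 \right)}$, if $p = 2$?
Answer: $-392$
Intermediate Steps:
$z{\left(b \right)} = 4$
$I{\left(W,E \right)} = 6 + 3 E + 3 W$ ($I{\left(W,E \right)} = 3 \left(\left(W + E\right) + 2\right) = 3 \left(\left(E + W\right) + 2\right) = 3 \left(2 + E + W\right) = 6 + 3 E + 3 W$)
$D{\left(Z \right)} = \frac{12 + Z}{Z}$ ($D{\left(Z \right)} = \frac{Z + \left(6 + 3 \left(-2\right) + 3 \cdot 4\right)}{Z + 0} = \frac{Z + \left(6 - 6 + 12\right)}{Z} = \frac{Z + 12}{Z} = \frac{12 + Z}{Z}$)
$\left(-10 - z{\left(6 \right)}\right)^{2} D{\left(-4 \right)} = \left(-10 - 4\right)^{2} \frac{12 - 4}{-4} = \left(-10 - 4\right)^{2} \left(\left(- \frac{1}{4}\right) 8\right) = \left(-14\right)^{2} \left(-2\right) = 196 \left(-2\right) = -392$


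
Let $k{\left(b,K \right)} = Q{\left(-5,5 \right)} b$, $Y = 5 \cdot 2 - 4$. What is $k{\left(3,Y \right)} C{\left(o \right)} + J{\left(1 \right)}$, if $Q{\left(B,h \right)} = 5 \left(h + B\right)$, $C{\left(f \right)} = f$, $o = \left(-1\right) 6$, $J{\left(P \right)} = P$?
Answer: $1$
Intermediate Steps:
$Y = 6$ ($Y = 10 - 4 = 6$)
$o = -6$
$Q{\left(B,h \right)} = 5 B + 5 h$ ($Q{\left(B,h \right)} = 5 \left(B + h\right) = 5 B + 5 h$)
$k{\left(b,K \right)} = 0$ ($k{\left(b,K \right)} = \left(5 \left(-5\right) + 5 \cdot 5\right) b = \left(-25 + 25\right) b = 0 b = 0$)
$k{\left(3,Y \right)} C{\left(o \right)} + J{\left(1 \right)} = 0 \left(-6\right) + 1 = 0 + 1 = 1$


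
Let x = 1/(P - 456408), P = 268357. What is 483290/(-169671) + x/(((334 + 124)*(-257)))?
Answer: -10697494147720069/3755621944519026 ≈ -2.8484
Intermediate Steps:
x = -1/188051 (x = 1/(268357 - 456408) = 1/(-188051) = -1/188051 ≈ -5.3177e-6)
483290/(-169671) + x/(((334 + 124)*(-257))) = 483290/(-169671) - (-1/(257*(334 + 124)))/188051 = 483290*(-1/169671) - 1/(188051*(458*(-257))) = -483290/169671 - 1/188051/(-117706) = -483290/169671 - 1/188051*(-1/117706) = -483290/169671 + 1/22134731006 = -10697494147720069/3755621944519026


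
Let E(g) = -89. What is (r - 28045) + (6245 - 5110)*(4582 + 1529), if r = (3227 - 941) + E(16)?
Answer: 6910137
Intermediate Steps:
r = 2197 (r = (3227 - 941) - 89 = 2286 - 89 = 2197)
(r - 28045) + (6245 - 5110)*(4582 + 1529) = (2197 - 28045) + (6245 - 5110)*(4582 + 1529) = -25848 + 1135*6111 = -25848 + 6935985 = 6910137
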